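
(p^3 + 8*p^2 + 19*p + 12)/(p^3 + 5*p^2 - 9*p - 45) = (p^2 + 5*p + 4)/(p^2 + 2*p - 15)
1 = 1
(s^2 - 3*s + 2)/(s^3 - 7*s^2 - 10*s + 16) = (s - 2)/(s^2 - 6*s - 16)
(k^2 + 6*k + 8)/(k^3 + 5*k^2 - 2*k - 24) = (k + 2)/(k^2 + k - 6)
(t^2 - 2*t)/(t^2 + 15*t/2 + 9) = 2*t*(t - 2)/(2*t^2 + 15*t + 18)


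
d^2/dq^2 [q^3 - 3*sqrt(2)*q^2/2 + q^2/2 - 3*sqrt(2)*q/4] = 6*q - 3*sqrt(2) + 1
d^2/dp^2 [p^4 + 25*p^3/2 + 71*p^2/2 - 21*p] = 12*p^2 + 75*p + 71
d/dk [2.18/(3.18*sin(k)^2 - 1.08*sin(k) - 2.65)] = (2.3544 - 13.8648*sin(k))*cos(k)/(-3.18*sin(k)^2 + 1.08*sin(k) + 2.65)^2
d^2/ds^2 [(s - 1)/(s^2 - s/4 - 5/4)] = 8*((1 - s)*(8*s - 1)^2 + (5 - 12*s)*(-4*s^2 + s + 5))/(-4*s^2 + s + 5)^3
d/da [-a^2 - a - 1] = -2*a - 1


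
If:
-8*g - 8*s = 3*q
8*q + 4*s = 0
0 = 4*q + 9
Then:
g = -117/32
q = -9/4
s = 9/2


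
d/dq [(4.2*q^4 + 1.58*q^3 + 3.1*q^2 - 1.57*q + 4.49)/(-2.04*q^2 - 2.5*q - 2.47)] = (-17.136*q^5 - 34.7232*q^4 - 49.396*q^3 - 22.6606*q^2 + 3.0052*q + 15.1029)/(4.1616*q^4 + 10.2*q^3 + 16.3276*q^2 + 12.35*q + 6.1009)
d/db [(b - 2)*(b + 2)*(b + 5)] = 3*b^2 + 10*b - 4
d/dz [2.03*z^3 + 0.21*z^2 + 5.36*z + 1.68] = 6.09*z^2 + 0.42*z + 5.36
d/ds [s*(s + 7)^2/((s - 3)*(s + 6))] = (s^4 + 6*s^3 - 61*s^2 - 504*s - 882)/(s^4 + 6*s^3 - 27*s^2 - 108*s + 324)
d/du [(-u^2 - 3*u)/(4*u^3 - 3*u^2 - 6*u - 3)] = (4*u^4 + 24*u^3 - 3*u^2 + 6*u + 9)/(16*u^6 - 24*u^5 - 39*u^4 + 12*u^3 + 54*u^2 + 36*u + 9)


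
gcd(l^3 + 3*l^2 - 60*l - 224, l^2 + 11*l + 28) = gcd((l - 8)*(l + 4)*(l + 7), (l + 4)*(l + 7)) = l^2 + 11*l + 28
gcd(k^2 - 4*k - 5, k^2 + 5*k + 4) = k + 1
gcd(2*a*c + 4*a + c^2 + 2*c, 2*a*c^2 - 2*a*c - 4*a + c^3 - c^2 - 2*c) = 2*a + c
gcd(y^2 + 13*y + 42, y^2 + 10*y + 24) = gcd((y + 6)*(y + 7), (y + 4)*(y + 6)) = y + 6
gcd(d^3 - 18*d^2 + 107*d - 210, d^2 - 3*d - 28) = d - 7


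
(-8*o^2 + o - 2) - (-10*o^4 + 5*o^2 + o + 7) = 10*o^4 - 13*o^2 - 9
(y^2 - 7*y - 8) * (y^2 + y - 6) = y^4 - 6*y^3 - 21*y^2 + 34*y + 48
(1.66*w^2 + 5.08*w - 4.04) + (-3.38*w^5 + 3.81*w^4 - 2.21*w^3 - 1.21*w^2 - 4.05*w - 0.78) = -3.38*w^5 + 3.81*w^4 - 2.21*w^3 + 0.45*w^2 + 1.03*w - 4.82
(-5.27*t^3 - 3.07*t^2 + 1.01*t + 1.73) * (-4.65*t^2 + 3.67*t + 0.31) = 24.5055*t^5 - 5.0654*t^4 - 17.5971*t^3 - 5.2895*t^2 + 6.6622*t + 0.5363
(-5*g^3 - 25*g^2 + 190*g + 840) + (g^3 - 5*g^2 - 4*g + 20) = -4*g^3 - 30*g^2 + 186*g + 860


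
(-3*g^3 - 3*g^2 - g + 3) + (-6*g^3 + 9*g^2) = -9*g^3 + 6*g^2 - g + 3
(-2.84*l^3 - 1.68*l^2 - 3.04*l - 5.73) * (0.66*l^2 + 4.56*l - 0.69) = -1.8744*l^5 - 14.0592*l^4 - 7.7076*l^3 - 16.485*l^2 - 24.0312*l + 3.9537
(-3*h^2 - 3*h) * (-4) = 12*h^2 + 12*h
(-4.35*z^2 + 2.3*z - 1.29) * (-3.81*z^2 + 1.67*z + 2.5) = 16.5735*z^4 - 16.0275*z^3 - 2.1191*z^2 + 3.5957*z - 3.225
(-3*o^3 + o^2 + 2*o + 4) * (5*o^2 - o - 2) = -15*o^5 + 8*o^4 + 15*o^3 + 16*o^2 - 8*o - 8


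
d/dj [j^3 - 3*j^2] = 3*j*(j - 2)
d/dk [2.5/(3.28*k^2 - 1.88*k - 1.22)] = (4.7 - 16.4*k)/(-3.28*k^2 + 1.88*k + 1.22)^2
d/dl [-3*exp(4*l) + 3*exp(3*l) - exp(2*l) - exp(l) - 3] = (-12*exp(3*l) + 9*exp(2*l) - 2*exp(l) - 1)*exp(l)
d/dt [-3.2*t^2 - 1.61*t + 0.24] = -6.4*t - 1.61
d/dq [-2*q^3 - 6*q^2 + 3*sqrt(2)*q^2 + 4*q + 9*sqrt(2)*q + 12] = -6*q^2 - 12*q + 6*sqrt(2)*q + 4 + 9*sqrt(2)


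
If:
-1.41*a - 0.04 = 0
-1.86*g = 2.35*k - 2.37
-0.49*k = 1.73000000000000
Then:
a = -0.03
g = 5.73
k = -3.53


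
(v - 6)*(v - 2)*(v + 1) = v^3 - 7*v^2 + 4*v + 12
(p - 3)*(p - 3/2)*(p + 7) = p^3 + 5*p^2/2 - 27*p + 63/2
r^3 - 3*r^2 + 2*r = r*(r - 2)*(r - 1)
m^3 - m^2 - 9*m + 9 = (m - 3)*(m - 1)*(m + 3)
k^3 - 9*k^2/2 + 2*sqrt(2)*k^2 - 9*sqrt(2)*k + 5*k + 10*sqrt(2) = (k - 5/2)*(k - 2)*(k + 2*sqrt(2))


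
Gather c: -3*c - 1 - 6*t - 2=-3*c - 6*t - 3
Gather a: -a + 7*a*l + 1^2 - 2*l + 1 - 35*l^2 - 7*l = a*(7*l - 1) - 35*l^2 - 9*l + 2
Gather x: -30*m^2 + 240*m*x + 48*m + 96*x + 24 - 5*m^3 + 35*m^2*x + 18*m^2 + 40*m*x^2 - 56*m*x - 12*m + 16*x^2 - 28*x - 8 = -5*m^3 - 12*m^2 + 36*m + x^2*(40*m + 16) + x*(35*m^2 + 184*m + 68) + 16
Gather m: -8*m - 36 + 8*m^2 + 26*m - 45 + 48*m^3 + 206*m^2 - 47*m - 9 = 48*m^3 + 214*m^2 - 29*m - 90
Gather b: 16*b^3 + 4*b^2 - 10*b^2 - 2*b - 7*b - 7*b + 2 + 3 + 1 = 16*b^3 - 6*b^2 - 16*b + 6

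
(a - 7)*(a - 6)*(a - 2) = a^3 - 15*a^2 + 68*a - 84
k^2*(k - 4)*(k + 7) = k^4 + 3*k^3 - 28*k^2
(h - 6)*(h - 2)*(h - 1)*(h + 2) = h^4 - 7*h^3 + 2*h^2 + 28*h - 24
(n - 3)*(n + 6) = n^2 + 3*n - 18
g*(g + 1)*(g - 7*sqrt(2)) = g^3 - 7*sqrt(2)*g^2 + g^2 - 7*sqrt(2)*g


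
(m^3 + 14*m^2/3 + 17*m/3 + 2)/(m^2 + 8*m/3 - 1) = (3*m^2 + 5*m + 2)/(3*m - 1)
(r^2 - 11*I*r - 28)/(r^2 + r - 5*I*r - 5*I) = (r^2 - 11*I*r - 28)/(r^2 + r - 5*I*r - 5*I)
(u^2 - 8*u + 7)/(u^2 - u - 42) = (u - 1)/(u + 6)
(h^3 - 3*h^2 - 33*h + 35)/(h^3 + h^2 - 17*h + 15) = (h - 7)/(h - 3)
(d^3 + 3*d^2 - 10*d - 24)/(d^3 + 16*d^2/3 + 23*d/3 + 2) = 3*(d^2 + d - 12)/(3*d^2 + 10*d + 3)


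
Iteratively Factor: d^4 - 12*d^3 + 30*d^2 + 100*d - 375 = (d - 5)*(d^3 - 7*d^2 - 5*d + 75) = (d - 5)*(d + 3)*(d^2 - 10*d + 25) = (d - 5)^2*(d + 3)*(d - 5)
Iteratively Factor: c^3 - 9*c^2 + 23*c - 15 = (c - 1)*(c^2 - 8*c + 15) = (c - 5)*(c - 1)*(c - 3)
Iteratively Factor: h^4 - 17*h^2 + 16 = (h - 1)*(h^3 + h^2 - 16*h - 16) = (h - 1)*(h + 1)*(h^2 - 16) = (h - 1)*(h + 1)*(h + 4)*(h - 4)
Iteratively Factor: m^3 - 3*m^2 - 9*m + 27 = (m + 3)*(m^2 - 6*m + 9) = (m - 3)*(m + 3)*(m - 3)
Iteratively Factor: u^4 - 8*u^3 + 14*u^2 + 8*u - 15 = (u - 5)*(u^3 - 3*u^2 - u + 3) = (u - 5)*(u - 3)*(u^2 - 1) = (u - 5)*(u - 3)*(u - 1)*(u + 1)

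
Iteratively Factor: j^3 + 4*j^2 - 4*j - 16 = (j - 2)*(j^2 + 6*j + 8) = (j - 2)*(j + 2)*(j + 4)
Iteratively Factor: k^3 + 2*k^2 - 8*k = (k)*(k^2 + 2*k - 8) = k*(k + 4)*(k - 2)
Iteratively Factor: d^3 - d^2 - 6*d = (d)*(d^2 - d - 6) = d*(d - 3)*(d + 2)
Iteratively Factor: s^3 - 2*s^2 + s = (s - 1)*(s^2 - s) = (s - 1)^2*(s)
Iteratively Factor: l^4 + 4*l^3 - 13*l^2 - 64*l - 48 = (l + 4)*(l^3 - 13*l - 12) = (l + 1)*(l + 4)*(l^2 - l - 12) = (l + 1)*(l + 3)*(l + 4)*(l - 4)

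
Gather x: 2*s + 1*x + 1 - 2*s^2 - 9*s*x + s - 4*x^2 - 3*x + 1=-2*s^2 + 3*s - 4*x^2 + x*(-9*s - 2) + 2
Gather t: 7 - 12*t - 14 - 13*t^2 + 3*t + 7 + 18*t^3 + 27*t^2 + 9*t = 18*t^3 + 14*t^2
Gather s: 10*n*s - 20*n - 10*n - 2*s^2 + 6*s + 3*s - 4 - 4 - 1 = -30*n - 2*s^2 + s*(10*n + 9) - 9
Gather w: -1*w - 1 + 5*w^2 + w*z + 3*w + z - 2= 5*w^2 + w*(z + 2) + z - 3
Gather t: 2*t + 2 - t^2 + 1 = -t^2 + 2*t + 3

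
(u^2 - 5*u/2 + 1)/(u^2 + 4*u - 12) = (u - 1/2)/(u + 6)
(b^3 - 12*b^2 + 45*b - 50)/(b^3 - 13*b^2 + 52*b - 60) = (b - 5)/(b - 6)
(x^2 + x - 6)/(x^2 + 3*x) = (x - 2)/x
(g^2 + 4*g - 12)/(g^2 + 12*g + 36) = (g - 2)/(g + 6)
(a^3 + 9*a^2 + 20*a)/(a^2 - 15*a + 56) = a*(a^2 + 9*a + 20)/(a^2 - 15*a + 56)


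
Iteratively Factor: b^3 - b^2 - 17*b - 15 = (b + 3)*(b^2 - 4*b - 5) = (b - 5)*(b + 3)*(b + 1)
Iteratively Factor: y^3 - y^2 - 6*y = (y)*(y^2 - y - 6) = y*(y - 3)*(y + 2)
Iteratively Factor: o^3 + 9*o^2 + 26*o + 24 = (o + 4)*(o^2 + 5*o + 6) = (o + 3)*(o + 4)*(o + 2)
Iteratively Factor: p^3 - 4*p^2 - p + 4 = (p - 1)*(p^2 - 3*p - 4) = (p - 1)*(p + 1)*(p - 4)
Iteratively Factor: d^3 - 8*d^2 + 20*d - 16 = (d - 2)*(d^2 - 6*d + 8) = (d - 4)*(d - 2)*(d - 2)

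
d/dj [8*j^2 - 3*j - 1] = 16*j - 3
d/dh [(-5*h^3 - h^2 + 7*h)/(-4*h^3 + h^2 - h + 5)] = (-9*h^4 + 66*h^3 - 81*h^2 - 10*h + 35)/(16*h^6 - 8*h^5 + 9*h^4 - 42*h^3 + 11*h^2 - 10*h + 25)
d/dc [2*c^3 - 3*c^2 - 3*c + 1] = 6*c^2 - 6*c - 3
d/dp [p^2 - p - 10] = 2*p - 1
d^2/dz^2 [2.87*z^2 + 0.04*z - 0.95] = 5.74000000000000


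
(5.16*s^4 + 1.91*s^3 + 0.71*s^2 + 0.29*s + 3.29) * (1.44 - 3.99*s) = -20.5884*s^5 - 0.1905*s^4 - 0.0825*s^3 - 0.1347*s^2 - 12.7095*s + 4.7376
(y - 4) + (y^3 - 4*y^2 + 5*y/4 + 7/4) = y^3 - 4*y^2 + 9*y/4 - 9/4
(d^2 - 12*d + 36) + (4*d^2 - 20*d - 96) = 5*d^2 - 32*d - 60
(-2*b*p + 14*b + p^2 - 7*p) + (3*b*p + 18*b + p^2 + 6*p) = b*p + 32*b + 2*p^2 - p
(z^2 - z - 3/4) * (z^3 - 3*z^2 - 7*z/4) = z^5 - 4*z^4 + z^3/2 + 4*z^2 + 21*z/16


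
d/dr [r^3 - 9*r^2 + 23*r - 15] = 3*r^2 - 18*r + 23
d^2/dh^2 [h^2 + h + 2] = 2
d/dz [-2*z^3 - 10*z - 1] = -6*z^2 - 10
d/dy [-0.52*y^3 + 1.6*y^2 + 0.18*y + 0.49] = -1.56*y^2 + 3.2*y + 0.18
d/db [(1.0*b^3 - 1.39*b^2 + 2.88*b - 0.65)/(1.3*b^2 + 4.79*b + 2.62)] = (1.3*b^4 + 9.58*b^3 - 2.5421*b^2 - 5.5936*b + 10.6591)/(1.69*b^4 + 12.454*b^3 + 29.7561*b^2 + 25.0996*b + 6.8644)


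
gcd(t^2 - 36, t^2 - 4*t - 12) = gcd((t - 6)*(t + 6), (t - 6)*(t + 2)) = t - 6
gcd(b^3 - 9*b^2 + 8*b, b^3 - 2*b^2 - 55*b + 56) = b^2 - 9*b + 8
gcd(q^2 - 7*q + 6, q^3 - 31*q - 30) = q - 6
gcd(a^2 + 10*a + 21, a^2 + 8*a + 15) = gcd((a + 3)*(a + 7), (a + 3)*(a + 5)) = a + 3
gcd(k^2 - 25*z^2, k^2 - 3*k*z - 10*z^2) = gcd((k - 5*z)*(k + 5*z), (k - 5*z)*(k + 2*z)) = -k + 5*z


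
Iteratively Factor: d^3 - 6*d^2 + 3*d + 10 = (d - 2)*(d^2 - 4*d - 5) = (d - 5)*(d - 2)*(d + 1)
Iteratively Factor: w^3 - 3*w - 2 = (w + 1)*(w^2 - w - 2) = (w - 2)*(w + 1)*(w + 1)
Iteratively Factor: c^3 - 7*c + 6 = (c - 1)*(c^2 + c - 6) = (c - 2)*(c - 1)*(c + 3)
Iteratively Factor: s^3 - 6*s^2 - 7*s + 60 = (s + 3)*(s^2 - 9*s + 20) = (s - 4)*(s + 3)*(s - 5)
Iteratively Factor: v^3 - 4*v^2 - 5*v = (v - 5)*(v^2 + v) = v*(v - 5)*(v + 1)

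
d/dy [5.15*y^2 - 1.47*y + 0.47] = 10.3*y - 1.47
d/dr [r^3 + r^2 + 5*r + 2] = 3*r^2 + 2*r + 5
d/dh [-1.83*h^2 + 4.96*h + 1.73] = 4.96 - 3.66*h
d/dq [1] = 0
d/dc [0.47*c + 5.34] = 0.470000000000000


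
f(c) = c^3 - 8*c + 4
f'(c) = 3*c^2 - 8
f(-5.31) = -103.24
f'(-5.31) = 76.59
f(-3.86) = -22.63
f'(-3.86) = 36.70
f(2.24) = -2.68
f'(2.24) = 7.05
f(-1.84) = 12.49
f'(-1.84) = 2.16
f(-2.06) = 11.74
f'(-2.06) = 4.73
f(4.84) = 78.66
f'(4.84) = 62.28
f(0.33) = 1.40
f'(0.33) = -7.67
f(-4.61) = -57.09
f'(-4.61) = 55.76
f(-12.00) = -1628.00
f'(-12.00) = 424.00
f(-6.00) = -164.00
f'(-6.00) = 100.00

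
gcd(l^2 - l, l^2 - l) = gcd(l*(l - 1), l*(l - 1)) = l^2 - l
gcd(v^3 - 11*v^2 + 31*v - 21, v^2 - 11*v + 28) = v - 7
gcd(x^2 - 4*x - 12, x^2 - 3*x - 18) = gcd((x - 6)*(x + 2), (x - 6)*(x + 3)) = x - 6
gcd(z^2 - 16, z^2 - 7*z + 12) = z - 4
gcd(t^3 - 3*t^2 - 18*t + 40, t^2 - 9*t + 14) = t - 2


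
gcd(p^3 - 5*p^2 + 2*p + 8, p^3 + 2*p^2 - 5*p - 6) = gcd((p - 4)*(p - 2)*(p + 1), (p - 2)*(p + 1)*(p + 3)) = p^2 - p - 2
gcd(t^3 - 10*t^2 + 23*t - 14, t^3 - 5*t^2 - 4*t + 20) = t - 2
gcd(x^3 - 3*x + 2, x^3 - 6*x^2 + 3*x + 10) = 1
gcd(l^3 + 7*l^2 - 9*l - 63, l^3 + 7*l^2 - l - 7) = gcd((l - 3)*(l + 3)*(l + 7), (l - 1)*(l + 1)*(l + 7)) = l + 7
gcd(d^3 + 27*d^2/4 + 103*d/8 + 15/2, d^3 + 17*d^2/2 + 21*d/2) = d + 3/2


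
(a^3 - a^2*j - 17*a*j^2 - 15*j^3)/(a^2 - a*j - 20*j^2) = (a^2 + 4*a*j + 3*j^2)/(a + 4*j)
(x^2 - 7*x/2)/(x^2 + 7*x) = (x - 7/2)/(x + 7)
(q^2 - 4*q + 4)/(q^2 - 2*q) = (q - 2)/q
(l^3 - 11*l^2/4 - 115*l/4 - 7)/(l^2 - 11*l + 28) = (l^2 + 17*l/4 + 1)/(l - 4)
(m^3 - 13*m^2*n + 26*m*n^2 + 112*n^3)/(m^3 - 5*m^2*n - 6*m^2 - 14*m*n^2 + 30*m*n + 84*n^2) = (m - 8*n)/(m - 6)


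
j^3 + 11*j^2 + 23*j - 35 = (j - 1)*(j + 5)*(j + 7)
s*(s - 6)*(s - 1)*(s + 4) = s^4 - 3*s^3 - 22*s^2 + 24*s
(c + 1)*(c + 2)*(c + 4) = c^3 + 7*c^2 + 14*c + 8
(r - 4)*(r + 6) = r^2 + 2*r - 24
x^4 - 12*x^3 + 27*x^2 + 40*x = x*(x - 8)*(x - 5)*(x + 1)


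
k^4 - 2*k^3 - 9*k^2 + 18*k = k*(k - 3)*(k - 2)*(k + 3)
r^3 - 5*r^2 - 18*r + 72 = (r - 6)*(r - 3)*(r + 4)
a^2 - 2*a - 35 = (a - 7)*(a + 5)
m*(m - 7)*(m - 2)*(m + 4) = m^4 - 5*m^3 - 22*m^2 + 56*m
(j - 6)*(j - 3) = j^2 - 9*j + 18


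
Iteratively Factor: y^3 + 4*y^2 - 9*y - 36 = (y - 3)*(y^2 + 7*y + 12) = (y - 3)*(y + 3)*(y + 4)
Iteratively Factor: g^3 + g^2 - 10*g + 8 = (g - 2)*(g^2 + 3*g - 4) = (g - 2)*(g - 1)*(g + 4)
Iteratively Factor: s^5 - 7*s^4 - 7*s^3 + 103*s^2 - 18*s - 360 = (s - 4)*(s^4 - 3*s^3 - 19*s^2 + 27*s + 90) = (s - 4)*(s - 3)*(s^3 - 19*s - 30) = (s - 4)*(s - 3)*(s + 3)*(s^2 - 3*s - 10) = (s - 5)*(s - 4)*(s - 3)*(s + 3)*(s + 2)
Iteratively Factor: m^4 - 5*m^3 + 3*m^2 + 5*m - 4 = (m - 1)*(m^3 - 4*m^2 - m + 4) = (m - 1)^2*(m^2 - 3*m - 4) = (m - 1)^2*(m + 1)*(m - 4)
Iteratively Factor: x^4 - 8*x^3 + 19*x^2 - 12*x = (x - 4)*(x^3 - 4*x^2 + 3*x) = x*(x - 4)*(x^2 - 4*x + 3) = x*(x - 4)*(x - 3)*(x - 1)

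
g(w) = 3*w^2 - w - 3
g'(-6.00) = -37.00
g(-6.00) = 111.00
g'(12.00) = 71.00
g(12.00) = 417.00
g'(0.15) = -0.10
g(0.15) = -3.08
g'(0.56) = 2.36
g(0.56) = -2.62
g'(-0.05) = -1.30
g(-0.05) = -2.94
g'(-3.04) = -19.24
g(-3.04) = 27.76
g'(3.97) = 22.82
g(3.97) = 40.31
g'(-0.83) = -5.98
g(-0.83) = -0.10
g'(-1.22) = -8.32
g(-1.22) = 2.69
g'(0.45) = 1.70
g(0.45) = -2.84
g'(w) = 6*w - 1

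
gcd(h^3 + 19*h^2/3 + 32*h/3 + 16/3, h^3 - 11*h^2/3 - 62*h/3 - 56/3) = h + 4/3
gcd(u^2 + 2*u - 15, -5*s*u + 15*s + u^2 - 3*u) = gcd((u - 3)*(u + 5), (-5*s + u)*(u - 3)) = u - 3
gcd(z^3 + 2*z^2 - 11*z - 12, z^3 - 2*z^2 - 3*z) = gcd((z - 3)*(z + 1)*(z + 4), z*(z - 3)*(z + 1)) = z^2 - 2*z - 3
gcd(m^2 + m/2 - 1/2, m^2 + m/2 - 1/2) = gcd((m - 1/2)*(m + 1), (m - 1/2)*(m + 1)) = m^2 + m/2 - 1/2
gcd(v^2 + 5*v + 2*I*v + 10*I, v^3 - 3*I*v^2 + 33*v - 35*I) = 1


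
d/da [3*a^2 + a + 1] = 6*a + 1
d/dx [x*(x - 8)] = 2*x - 8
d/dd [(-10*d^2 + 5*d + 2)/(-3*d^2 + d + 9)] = (5*d^2 - 168*d + 43)/(9*d^4 - 6*d^3 - 53*d^2 + 18*d + 81)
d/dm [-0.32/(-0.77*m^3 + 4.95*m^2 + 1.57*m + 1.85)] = (-0.7392*m^2 + 3.168*m + 0.5024)/(-0.77*m^3 + 4.95*m^2 + 1.57*m + 1.85)^2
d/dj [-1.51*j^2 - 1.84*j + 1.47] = -3.02*j - 1.84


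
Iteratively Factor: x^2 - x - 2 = (x + 1)*(x - 2)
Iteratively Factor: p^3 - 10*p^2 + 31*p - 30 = (p - 3)*(p^2 - 7*p + 10) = (p - 3)*(p - 2)*(p - 5)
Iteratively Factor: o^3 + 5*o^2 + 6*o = (o + 2)*(o^2 + 3*o) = (o + 2)*(o + 3)*(o)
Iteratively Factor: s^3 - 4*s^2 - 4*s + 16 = (s + 2)*(s^2 - 6*s + 8) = (s - 4)*(s + 2)*(s - 2)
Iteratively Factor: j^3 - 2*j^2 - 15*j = (j)*(j^2 - 2*j - 15) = j*(j - 5)*(j + 3)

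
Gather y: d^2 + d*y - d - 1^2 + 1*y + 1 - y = d^2 + d*y - d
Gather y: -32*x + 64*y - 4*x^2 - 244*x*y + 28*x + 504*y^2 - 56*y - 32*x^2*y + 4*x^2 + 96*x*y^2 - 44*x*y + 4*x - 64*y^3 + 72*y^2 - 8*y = -64*y^3 + y^2*(96*x + 576) + y*(-32*x^2 - 288*x)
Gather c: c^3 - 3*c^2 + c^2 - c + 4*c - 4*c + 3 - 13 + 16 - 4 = c^3 - 2*c^2 - c + 2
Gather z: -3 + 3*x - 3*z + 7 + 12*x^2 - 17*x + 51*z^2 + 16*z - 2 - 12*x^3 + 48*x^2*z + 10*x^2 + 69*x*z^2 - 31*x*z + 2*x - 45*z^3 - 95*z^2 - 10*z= -12*x^3 + 22*x^2 - 12*x - 45*z^3 + z^2*(69*x - 44) + z*(48*x^2 - 31*x + 3) + 2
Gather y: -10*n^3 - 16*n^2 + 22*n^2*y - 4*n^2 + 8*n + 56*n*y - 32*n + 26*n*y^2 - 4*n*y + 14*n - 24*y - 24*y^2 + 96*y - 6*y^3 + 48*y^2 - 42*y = -10*n^3 - 20*n^2 - 10*n - 6*y^3 + y^2*(26*n + 24) + y*(22*n^2 + 52*n + 30)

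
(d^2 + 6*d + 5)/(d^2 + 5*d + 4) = (d + 5)/(d + 4)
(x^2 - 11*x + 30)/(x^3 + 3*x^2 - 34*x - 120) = (x - 5)/(x^2 + 9*x + 20)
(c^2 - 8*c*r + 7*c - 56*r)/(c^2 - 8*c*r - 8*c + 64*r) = (c + 7)/(c - 8)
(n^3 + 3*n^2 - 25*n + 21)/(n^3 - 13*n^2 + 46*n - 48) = (n^2 + 6*n - 7)/(n^2 - 10*n + 16)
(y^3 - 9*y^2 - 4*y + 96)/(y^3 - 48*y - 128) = (y^2 - y - 12)/(y^2 + 8*y + 16)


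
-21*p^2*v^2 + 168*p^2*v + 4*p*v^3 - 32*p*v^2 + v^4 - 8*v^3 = v*(-3*p + v)*(7*p + v)*(v - 8)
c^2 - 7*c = c*(c - 7)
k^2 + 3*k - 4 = (k - 1)*(k + 4)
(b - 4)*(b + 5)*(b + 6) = b^3 + 7*b^2 - 14*b - 120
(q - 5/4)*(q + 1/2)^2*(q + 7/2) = q^4 + 13*q^3/4 - 15*q^2/8 - 61*q/16 - 35/32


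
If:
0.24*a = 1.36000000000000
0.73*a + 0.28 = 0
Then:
No Solution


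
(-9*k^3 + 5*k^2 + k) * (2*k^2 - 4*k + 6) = -18*k^5 + 46*k^4 - 72*k^3 + 26*k^2 + 6*k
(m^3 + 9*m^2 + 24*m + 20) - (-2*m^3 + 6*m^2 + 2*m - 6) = 3*m^3 + 3*m^2 + 22*m + 26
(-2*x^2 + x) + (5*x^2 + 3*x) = 3*x^2 + 4*x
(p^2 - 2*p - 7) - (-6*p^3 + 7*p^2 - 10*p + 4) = 6*p^3 - 6*p^2 + 8*p - 11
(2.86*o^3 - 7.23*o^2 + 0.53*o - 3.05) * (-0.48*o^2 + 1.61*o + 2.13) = -1.3728*o^5 + 8.075*o^4 - 5.8029*o^3 - 13.0826*o^2 - 3.7816*o - 6.4965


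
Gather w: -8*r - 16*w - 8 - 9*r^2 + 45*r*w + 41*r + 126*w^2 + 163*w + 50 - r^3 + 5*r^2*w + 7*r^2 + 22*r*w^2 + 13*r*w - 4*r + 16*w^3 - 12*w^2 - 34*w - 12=-r^3 - 2*r^2 + 29*r + 16*w^3 + w^2*(22*r + 114) + w*(5*r^2 + 58*r + 113) + 30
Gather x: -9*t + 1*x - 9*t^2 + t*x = -9*t^2 - 9*t + x*(t + 1)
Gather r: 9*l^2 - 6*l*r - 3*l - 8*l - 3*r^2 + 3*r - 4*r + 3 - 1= 9*l^2 - 11*l - 3*r^2 + r*(-6*l - 1) + 2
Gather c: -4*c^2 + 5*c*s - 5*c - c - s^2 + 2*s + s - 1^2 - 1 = -4*c^2 + c*(5*s - 6) - s^2 + 3*s - 2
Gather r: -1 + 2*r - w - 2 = 2*r - w - 3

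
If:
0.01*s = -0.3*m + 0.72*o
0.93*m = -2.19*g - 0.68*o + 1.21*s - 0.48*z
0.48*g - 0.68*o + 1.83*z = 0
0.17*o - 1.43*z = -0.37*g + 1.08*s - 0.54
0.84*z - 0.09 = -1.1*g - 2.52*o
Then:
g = 4.27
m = -3.24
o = -1.30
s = 3.88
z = -1.60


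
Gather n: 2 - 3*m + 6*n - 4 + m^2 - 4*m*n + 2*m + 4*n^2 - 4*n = m^2 - m + 4*n^2 + n*(2 - 4*m) - 2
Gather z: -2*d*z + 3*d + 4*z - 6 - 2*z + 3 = 3*d + z*(2 - 2*d) - 3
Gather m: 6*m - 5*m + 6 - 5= m + 1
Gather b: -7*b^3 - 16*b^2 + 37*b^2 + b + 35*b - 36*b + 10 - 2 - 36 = -7*b^3 + 21*b^2 - 28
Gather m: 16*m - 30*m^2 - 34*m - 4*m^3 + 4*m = -4*m^3 - 30*m^2 - 14*m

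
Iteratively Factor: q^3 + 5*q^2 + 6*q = (q + 2)*(q^2 + 3*q) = q*(q + 2)*(q + 3)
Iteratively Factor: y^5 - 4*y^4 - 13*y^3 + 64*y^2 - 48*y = (y)*(y^4 - 4*y^3 - 13*y^2 + 64*y - 48) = y*(y + 4)*(y^3 - 8*y^2 + 19*y - 12) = y*(y - 3)*(y + 4)*(y^2 - 5*y + 4) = y*(y - 4)*(y - 3)*(y + 4)*(y - 1)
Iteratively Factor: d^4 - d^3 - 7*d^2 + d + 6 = (d - 1)*(d^3 - 7*d - 6) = (d - 1)*(d + 2)*(d^2 - 2*d - 3) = (d - 3)*(d - 1)*(d + 2)*(d + 1)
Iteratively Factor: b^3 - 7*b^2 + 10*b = (b)*(b^2 - 7*b + 10) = b*(b - 5)*(b - 2)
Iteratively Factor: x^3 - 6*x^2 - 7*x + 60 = (x - 5)*(x^2 - x - 12) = (x - 5)*(x + 3)*(x - 4)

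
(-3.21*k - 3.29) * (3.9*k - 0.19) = -12.519*k^2 - 12.2211*k + 0.6251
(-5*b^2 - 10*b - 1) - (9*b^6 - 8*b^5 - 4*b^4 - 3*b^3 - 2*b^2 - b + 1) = -9*b^6 + 8*b^5 + 4*b^4 + 3*b^3 - 3*b^2 - 9*b - 2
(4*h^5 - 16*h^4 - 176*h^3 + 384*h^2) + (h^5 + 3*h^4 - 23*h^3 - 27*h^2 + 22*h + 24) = 5*h^5 - 13*h^4 - 199*h^3 + 357*h^2 + 22*h + 24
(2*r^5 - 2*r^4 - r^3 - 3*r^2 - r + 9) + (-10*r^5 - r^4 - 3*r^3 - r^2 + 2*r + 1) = -8*r^5 - 3*r^4 - 4*r^3 - 4*r^2 + r + 10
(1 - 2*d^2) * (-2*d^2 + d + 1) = 4*d^4 - 2*d^3 - 4*d^2 + d + 1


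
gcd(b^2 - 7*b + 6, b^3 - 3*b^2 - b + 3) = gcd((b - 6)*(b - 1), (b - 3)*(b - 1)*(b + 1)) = b - 1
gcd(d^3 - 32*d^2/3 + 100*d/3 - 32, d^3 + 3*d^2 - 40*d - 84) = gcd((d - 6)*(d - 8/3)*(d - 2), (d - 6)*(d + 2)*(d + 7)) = d - 6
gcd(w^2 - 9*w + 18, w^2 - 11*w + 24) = w - 3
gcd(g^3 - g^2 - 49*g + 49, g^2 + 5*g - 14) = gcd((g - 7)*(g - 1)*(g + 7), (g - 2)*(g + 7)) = g + 7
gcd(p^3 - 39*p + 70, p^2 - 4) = p - 2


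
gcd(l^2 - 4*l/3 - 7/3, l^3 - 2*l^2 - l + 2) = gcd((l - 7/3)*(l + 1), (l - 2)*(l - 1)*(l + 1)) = l + 1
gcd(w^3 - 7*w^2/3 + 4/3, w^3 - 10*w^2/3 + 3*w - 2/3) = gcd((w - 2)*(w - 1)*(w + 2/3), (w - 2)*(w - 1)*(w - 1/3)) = w^2 - 3*w + 2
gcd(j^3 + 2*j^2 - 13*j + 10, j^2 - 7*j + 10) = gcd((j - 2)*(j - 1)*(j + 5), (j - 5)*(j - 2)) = j - 2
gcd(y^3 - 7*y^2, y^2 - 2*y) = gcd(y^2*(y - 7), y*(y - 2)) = y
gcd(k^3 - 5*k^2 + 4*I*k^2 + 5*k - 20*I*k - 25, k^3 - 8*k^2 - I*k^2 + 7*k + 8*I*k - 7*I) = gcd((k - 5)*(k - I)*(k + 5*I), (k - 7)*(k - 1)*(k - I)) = k - I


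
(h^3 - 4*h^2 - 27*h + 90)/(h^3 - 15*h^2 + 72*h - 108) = (h + 5)/(h - 6)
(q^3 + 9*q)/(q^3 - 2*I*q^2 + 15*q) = (q - 3*I)/(q - 5*I)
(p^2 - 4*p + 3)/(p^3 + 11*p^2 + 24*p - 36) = (p - 3)/(p^2 + 12*p + 36)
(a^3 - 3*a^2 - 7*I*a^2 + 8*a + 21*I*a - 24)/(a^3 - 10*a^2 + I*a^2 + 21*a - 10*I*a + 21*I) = (a - 8*I)/(a - 7)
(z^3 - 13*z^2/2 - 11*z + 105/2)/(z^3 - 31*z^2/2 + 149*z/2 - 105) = (z + 3)/(z - 6)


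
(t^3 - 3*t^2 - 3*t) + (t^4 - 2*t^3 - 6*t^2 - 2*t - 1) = t^4 - t^3 - 9*t^2 - 5*t - 1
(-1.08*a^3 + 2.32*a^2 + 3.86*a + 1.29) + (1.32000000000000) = -1.08*a^3 + 2.32*a^2 + 3.86*a + 2.61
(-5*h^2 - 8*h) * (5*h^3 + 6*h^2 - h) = -25*h^5 - 70*h^4 - 43*h^3 + 8*h^2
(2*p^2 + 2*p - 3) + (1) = 2*p^2 + 2*p - 2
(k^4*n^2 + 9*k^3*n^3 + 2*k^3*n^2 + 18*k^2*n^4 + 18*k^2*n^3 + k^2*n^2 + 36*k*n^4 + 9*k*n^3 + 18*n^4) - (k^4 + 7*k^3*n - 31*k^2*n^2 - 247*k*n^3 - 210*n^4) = k^4*n^2 - k^4 + 9*k^3*n^3 + 2*k^3*n^2 - 7*k^3*n + 18*k^2*n^4 + 18*k^2*n^3 + 32*k^2*n^2 + 36*k*n^4 + 256*k*n^3 + 228*n^4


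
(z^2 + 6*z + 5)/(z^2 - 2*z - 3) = (z + 5)/(z - 3)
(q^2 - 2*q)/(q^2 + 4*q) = (q - 2)/(q + 4)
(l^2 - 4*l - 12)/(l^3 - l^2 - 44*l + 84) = (l + 2)/(l^2 + 5*l - 14)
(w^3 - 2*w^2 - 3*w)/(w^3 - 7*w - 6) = w/(w + 2)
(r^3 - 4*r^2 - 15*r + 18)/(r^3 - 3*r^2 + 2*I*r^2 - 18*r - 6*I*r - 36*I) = (r - 1)/(r + 2*I)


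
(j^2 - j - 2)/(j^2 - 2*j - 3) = (j - 2)/(j - 3)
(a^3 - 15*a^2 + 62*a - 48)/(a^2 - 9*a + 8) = a - 6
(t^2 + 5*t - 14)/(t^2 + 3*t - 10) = (t + 7)/(t + 5)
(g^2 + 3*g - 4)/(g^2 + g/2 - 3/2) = 2*(g + 4)/(2*g + 3)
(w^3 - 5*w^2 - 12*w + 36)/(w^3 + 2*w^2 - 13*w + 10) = (w^2 - 3*w - 18)/(w^2 + 4*w - 5)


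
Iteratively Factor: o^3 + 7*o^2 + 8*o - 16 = (o + 4)*(o^2 + 3*o - 4) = (o + 4)^2*(o - 1)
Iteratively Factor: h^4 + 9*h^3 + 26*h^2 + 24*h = (h + 3)*(h^3 + 6*h^2 + 8*h) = h*(h + 3)*(h^2 + 6*h + 8) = h*(h + 3)*(h + 4)*(h + 2)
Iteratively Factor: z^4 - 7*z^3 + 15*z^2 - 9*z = (z - 1)*(z^3 - 6*z^2 + 9*z) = (z - 3)*(z - 1)*(z^2 - 3*z) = z*(z - 3)*(z - 1)*(z - 3)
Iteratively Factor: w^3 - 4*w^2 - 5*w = (w - 5)*(w^2 + w) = w*(w - 5)*(w + 1)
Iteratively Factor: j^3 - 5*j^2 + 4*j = (j - 4)*(j^2 - j) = j*(j - 4)*(j - 1)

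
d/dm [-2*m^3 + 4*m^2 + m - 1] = -6*m^2 + 8*m + 1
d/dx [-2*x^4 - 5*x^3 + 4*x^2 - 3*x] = -8*x^3 - 15*x^2 + 8*x - 3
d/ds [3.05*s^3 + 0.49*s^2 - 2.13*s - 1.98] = 9.15*s^2 + 0.98*s - 2.13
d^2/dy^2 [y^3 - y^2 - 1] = 6*y - 2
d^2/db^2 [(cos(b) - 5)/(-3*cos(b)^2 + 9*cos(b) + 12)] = (-9*sin(b)^4*cos(b) + 17*sin(b)^4 - 141*sin(b)^2 - 47*cos(b)/4 - 75*cos(3*b)/4 + cos(5*b)/2 - 30)/(3*(sin(b)^2 + 3*cos(b) + 3)^3)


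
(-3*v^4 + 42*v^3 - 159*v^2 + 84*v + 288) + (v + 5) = -3*v^4 + 42*v^3 - 159*v^2 + 85*v + 293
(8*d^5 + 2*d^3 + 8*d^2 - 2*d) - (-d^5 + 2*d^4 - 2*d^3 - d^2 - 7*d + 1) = 9*d^5 - 2*d^4 + 4*d^3 + 9*d^2 + 5*d - 1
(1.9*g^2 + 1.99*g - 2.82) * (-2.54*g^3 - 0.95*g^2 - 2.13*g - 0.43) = -4.826*g^5 - 6.8596*g^4 + 1.2253*g^3 - 2.3767*g^2 + 5.1509*g + 1.2126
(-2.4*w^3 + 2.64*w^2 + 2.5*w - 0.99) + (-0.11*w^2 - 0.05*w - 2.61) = -2.4*w^3 + 2.53*w^2 + 2.45*w - 3.6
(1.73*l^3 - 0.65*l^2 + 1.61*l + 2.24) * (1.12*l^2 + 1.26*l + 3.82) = 1.9376*l^5 + 1.4518*l^4 + 7.5928*l^3 + 2.0544*l^2 + 8.9726*l + 8.5568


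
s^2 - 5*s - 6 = (s - 6)*(s + 1)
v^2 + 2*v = v*(v + 2)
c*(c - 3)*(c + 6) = c^3 + 3*c^2 - 18*c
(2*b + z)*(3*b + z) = 6*b^2 + 5*b*z + z^2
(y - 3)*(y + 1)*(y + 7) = y^3 + 5*y^2 - 17*y - 21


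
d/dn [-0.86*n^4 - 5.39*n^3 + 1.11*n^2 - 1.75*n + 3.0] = -3.44*n^3 - 16.17*n^2 + 2.22*n - 1.75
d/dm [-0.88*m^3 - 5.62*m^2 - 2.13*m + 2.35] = -2.64*m^2 - 11.24*m - 2.13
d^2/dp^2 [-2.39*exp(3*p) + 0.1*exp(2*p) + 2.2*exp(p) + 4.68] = (-21.51*exp(2*p) + 0.4*exp(p) + 2.2)*exp(p)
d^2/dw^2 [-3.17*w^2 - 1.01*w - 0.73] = -6.34000000000000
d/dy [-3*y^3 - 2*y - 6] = -9*y^2 - 2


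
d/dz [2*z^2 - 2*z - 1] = 4*z - 2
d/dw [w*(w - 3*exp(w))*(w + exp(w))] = -2*w^2*exp(w) + 3*w^2 - 6*w*exp(2*w) - 4*w*exp(w) - 3*exp(2*w)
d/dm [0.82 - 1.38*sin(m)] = -1.38*cos(m)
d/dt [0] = 0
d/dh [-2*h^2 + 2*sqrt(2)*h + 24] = -4*h + 2*sqrt(2)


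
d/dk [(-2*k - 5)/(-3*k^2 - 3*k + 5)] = (-6*k^2 - 30*k - 25)/(9*k^4 + 18*k^3 - 21*k^2 - 30*k + 25)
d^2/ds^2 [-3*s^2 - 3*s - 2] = -6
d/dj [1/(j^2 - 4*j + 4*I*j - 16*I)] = 2*(-j + 2 - 2*I)/(j^2 - 4*j + 4*I*j - 16*I)^2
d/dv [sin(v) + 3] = cos(v)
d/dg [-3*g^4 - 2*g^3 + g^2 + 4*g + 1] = -12*g^3 - 6*g^2 + 2*g + 4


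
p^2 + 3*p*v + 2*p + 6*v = (p + 2)*(p + 3*v)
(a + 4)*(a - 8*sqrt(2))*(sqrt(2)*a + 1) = sqrt(2)*a^3 - 15*a^2 + 4*sqrt(2)*a^2 - 60*a - 8*sqrt(2)*a - 32*sqrt(2)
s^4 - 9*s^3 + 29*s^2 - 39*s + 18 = (s - 3)^2*(s - 2)*(s - 1)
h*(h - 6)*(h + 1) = h^3 - 5*h^2 - 6*h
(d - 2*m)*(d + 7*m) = d^2 + 5*d*m - 14*m^2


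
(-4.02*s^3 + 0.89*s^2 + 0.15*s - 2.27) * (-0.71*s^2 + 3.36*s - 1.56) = 2.8542*s^5 - 14.1391*s^4 + 9.1551*s^3 + 0.7273*s^2 - 7.8612*s + 3.5412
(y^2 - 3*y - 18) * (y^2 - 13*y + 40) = y^4 - 16*y^3 + 61*y^2 + 114*y - 720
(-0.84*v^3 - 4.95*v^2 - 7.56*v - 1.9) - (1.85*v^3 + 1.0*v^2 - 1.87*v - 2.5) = -2.69*v^3 - 5.95*v^2 - 5.69*v + 0.6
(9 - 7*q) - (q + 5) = 4 - 8*q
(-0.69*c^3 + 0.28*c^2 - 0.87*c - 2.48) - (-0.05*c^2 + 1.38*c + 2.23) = -0.69*c^3 + 0.33*c^2 - 2.25*c - 4.71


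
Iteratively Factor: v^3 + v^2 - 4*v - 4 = (v - 2)*(v^2 + 3*v + 2) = (v - 2)*(v + 1)*(v + 2)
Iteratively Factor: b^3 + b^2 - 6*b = (b)*(b^2 + b - 6) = b*(b - 2)*(b + 3)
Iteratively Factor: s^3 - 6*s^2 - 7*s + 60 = (s - 4)*(s^2 - 2*s - 15) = (s - 5)*(s - 4)*(s + 3)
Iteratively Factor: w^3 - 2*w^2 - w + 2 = (w - 1)*(w^2 - w - 2) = (w - 1)*(w + 1)*(w - 2)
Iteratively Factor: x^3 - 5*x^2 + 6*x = (x - 3)*(x^2 - 2*x) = (x - 3)*(x - 2)*(x)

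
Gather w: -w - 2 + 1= -w - 1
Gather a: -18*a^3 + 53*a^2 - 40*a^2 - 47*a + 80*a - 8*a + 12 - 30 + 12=-18*a^3 + 13*a^2 + 25*a - 6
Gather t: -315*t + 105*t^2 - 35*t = 105*t^2 - 350*t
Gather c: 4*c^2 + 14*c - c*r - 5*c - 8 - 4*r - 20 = 4*c^2 + c*(9 - r) - 4*r - 28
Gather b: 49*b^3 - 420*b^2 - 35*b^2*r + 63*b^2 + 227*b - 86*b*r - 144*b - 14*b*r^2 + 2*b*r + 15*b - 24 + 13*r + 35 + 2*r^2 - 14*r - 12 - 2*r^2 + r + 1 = 49*b^3 + b^2*(-35*r - 357) + b*(-14*r^2 - 84*r + 98)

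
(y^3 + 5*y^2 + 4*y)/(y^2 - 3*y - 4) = y*(y + 4)/(y - 4)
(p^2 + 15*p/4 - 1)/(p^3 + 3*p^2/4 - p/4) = (p + 4)/(p*(p + 1))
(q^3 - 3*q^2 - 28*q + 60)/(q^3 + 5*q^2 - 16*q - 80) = (q^2 - 8*q + 12)/(q^2 - 16)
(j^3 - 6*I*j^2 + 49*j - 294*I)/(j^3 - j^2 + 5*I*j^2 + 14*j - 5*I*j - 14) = (j^2 - 13*I*j - 42)/(j^2 - j*(1 + 2*I) + 2*I)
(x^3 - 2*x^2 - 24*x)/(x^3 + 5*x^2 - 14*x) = (x^2 - 2*x - 24)/(x^2 + 5*x - 14)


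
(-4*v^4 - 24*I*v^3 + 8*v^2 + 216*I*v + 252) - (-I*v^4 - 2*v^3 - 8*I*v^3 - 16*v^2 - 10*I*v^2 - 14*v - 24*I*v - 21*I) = -4*v^4 + I*v^4 + 2*v^3 - 16*I*v^3 + 24*v^2 + 10*I*v^2 + 14*v + 240*I*v + 252 + 21*I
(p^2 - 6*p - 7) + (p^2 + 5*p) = 2*p^2 - p - 7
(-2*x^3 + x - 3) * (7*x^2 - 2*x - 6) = -14*x^5 + 4*x^4 + 19*x^3 - 23*x^2 + 18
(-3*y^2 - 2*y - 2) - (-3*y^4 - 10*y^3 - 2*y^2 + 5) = 3*y^4 + 10*y^3 - y^2 - 2*y - 7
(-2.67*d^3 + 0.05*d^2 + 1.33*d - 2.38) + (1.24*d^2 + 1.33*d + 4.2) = -2.67*d^3 + 1.29*d^2 + 2.66*d + 1.82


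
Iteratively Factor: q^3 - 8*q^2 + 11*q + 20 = (q + 1)*(q^2 - 9*q + 20) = (q - 5)*(q + 1)*(q - 4)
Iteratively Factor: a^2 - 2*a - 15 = (a + 3)*(a - 5)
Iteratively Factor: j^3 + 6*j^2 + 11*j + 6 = (j + 2)*(j^2 + 4*j + 3) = (j + 1)*(j + 2)*(j + 3)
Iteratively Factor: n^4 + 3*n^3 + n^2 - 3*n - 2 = (n + 2)*(n^3 + n^2 - n - 1) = (n + 1)*(n + 2)*(n^2 - 1) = (n + 1)^2*(n + 2)*(n - 1)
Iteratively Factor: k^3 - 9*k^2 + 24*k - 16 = (k - 4)*(k^2 - 5*k + 4) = (k - 4)^2*(k - 1)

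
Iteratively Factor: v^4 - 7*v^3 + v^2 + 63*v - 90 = (v - 2)*(v^3 - 5*v^2 - 9*v + 45) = (v - 5)*(v - 2)*(v^2 - 9) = (v - 5)*(v - 2)*(v + 3)*(v - 3)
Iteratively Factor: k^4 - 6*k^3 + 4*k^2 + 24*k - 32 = (k - 2)*(k^3 - 4*k^2 - 4*k + 16) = (k - 2)*(k + 2)*(k^2 - 6*k + 8) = (k - 4)*(k - 2)*(k + 2)*(k - 2)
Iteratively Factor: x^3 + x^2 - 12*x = (x + 4)*(x^2 - 3*x) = x*(x + 4)*(x - 3)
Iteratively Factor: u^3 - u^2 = (u)*(u^2 - u) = u*(u - 1)*(u)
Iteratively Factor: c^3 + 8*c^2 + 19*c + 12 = (c + 1)*(c^2 + 7*c + 12) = (c + 1)*(c + 3)*(c + 4)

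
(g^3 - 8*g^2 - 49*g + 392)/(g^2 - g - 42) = (g^2 - g - 56)/(g + 6)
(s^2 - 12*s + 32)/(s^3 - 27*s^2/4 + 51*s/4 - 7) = 4*(s - 8)/(4*s^2 - 11*s + 7)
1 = 1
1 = 1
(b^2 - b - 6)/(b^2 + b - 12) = (b + 2)/(b + 4)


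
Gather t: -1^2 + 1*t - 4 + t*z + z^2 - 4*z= t*(z + 1) + z^2 - 4*z - 5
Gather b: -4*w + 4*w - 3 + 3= 0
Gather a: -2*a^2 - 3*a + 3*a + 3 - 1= 2 - 2*a^2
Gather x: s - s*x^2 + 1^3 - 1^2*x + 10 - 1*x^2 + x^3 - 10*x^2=s + x^3 + x^2*(-s - 11) - x + 11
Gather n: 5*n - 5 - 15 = 5*n - 20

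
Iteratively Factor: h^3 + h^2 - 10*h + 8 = (h - 1)*(h^2 + 2*h - 8) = (h - 1)*(h + 4)*(h - 2)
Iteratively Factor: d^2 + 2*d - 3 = (d + 3)*(d - 1)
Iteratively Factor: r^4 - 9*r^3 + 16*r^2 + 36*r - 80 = (r - 2)*(r^3 - 7*r^2 + 2*r + 40) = (r - 2)*(r + 2)*(r^2 - 9*r + 20) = (r - 5)*(r - 2)*(r + 2)*(r - 4)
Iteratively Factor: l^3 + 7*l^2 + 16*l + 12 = (l + 2)*(l^2 + 5*l + 6) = (l + 2)^2*(l + 3)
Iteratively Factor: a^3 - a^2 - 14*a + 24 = (a - 2)*(a^2 + a - 12) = (a - 2)*(a + 4)*(a - 3)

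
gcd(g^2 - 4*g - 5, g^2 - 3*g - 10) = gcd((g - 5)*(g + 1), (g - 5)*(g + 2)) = g - 5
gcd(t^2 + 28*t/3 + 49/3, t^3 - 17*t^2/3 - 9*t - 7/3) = 1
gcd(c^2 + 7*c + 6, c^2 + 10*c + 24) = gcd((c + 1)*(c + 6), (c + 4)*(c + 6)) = c + 6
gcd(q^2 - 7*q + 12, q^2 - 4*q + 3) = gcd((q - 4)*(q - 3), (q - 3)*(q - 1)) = q - 3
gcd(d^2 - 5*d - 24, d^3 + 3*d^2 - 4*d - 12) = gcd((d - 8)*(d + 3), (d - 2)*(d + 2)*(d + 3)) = d + 3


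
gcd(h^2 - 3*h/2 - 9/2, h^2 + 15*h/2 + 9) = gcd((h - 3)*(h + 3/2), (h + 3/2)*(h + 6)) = h + 3/2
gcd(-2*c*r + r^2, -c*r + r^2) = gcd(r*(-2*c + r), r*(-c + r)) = r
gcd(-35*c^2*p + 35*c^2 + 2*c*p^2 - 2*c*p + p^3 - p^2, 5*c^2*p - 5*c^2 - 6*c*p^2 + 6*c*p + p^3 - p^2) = -5*c*p + 5*c + p^2 - p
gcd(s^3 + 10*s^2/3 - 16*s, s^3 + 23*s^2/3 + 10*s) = s^2 + 6*s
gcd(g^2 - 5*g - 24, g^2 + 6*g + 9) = g + 3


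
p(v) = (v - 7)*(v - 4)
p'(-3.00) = -17.00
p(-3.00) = 70.00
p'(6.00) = 1.00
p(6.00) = -2.00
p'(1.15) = -8.70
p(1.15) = 16.67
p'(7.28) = 3.56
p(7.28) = 0.92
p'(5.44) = -0.12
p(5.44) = -2.25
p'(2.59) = -5.82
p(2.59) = 6.22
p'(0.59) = -9.82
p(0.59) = 21.86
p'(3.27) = -4.46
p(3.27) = 2.72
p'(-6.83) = -24.66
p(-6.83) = 149.78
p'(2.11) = -6.78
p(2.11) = 9.24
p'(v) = 2*v - 11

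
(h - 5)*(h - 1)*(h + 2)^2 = h^4 - 2*h^3 - 15*h^2 - 4*h + 20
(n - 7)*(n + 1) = n^2 - 6*n - 7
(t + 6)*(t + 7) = t^2 + 13*t + 42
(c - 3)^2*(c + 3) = c^3 - 3*c^2 - 9*c + 27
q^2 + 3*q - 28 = (q - 4)*(q + 7)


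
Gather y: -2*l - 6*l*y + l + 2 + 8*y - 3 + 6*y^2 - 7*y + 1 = -l + 6*y^2 + y*(1 - 6*l)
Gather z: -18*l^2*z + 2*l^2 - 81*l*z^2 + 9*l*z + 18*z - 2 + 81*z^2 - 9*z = 2*l^2 + z^2*(81 - 81*l) + z*(-18*l^2 + 9*l + 9) - 2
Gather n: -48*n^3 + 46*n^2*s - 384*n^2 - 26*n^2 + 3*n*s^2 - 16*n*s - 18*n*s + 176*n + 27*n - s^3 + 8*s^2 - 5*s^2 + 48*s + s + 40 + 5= -48*n^3 + n^2*(46*s - 410) + n*(3*s^2 - 34*s + 203) - s^3 + 3*s^2 + 49*s + 45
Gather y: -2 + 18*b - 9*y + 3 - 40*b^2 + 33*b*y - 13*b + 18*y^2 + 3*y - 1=-40*b^2 + 5*b + 18*y^2 + y*(33*b - 6)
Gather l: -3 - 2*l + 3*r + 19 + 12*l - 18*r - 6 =10*l - 15*r + 10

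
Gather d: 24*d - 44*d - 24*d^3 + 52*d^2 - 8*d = -24*d^3 + 52*d^2 - 28*d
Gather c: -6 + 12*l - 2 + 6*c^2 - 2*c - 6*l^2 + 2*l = 6*c^2 - 2*c - 6*l^2 + 14*l - 8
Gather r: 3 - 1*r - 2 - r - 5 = -2*r - 4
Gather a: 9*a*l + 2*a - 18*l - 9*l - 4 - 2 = a*(9*l + 2) - 27*l - 6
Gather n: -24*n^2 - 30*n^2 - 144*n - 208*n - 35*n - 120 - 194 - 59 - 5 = -54*n^2 - 387*n - 378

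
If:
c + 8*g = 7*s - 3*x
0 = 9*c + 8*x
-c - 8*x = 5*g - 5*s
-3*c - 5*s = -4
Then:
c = -32/393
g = 1412/1965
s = 556/655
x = 12/131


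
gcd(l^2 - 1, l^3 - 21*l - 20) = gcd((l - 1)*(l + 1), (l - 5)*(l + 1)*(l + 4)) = l + 1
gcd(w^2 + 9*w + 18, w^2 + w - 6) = w + 3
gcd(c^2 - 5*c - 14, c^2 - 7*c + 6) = 1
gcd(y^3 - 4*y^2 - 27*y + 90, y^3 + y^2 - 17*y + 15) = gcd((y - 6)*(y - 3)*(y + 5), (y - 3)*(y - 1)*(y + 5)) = y^2 + 2*y - 15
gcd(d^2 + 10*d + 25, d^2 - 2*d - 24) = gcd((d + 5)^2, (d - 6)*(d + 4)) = 1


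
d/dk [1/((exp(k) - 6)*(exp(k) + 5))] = (1 - 2*exp(k))*exp(k)/(exp(4*k) - 2*exp(3*k) - 59*exp(2*k) + 60*exp(k) + 900)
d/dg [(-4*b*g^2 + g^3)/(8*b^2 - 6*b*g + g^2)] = g*(-4*b + g)/(4*b^2 - 4*b*g + g^2)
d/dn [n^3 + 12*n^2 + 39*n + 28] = 3*n^2 + 24*n + 39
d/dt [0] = 0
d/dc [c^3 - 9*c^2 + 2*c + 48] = 3*c^2 - 18*c + 2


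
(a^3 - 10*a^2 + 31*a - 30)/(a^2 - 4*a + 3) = (a^2 - 7*a + 10)/(a - 1)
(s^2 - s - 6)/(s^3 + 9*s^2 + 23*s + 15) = (s^2 - s - 6)/(s^3 + 9*s^2 + 23*s + 15)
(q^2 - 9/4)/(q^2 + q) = (q^2 - 9/4)/(q*(q + 1))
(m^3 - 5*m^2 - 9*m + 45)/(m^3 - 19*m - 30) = (m - 3)/(m + 2)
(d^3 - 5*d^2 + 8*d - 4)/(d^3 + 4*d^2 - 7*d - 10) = (d^2 - 3*d + 2)/(d^2 + 6*d + 5)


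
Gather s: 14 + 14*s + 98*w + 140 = 14*s + 98*w + 154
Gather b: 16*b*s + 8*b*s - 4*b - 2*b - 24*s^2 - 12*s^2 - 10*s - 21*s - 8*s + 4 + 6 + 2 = b*(24*s - 6) - 36*s^2 - 39*s + 12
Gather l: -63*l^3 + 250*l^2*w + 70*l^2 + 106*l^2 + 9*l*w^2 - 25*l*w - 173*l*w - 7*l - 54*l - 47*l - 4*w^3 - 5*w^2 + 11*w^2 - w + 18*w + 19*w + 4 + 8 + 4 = -63*l^3 + l^2*(250*w + 176) + l*(9*w^2 - 198*w - 108) - 4*w^3 + 6*w^2 + 36*w + 16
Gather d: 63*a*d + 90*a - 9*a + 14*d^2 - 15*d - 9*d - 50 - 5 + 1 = 81*a + 14*d^2 + d*(63*a - 24) - 54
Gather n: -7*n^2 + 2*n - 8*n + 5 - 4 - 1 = -7*n^2 - 6*n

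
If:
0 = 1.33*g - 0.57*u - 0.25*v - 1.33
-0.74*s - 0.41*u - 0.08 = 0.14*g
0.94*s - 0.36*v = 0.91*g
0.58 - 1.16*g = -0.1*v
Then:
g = 0.49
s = 0.43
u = -1.14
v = -0.11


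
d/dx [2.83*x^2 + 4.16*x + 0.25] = 5.66*x + 4.16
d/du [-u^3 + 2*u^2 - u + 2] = -3*u^2 + 4*u - 1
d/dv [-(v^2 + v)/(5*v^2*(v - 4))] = (v^2 + 2*v - 4)/(5*v^2*(v^2 - 8*v + 16))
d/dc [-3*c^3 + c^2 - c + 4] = -9*c^2 + 2*c - 1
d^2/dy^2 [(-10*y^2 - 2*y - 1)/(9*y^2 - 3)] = 2*(-18*y^3 - 117*y^2 - 18*y - 13)/(3*(27*y^6 - 27*y^4 + 9*y^2 - 1))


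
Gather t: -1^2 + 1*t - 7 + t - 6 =2*t - 14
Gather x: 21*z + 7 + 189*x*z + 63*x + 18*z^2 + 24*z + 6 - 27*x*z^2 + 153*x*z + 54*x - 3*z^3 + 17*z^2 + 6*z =x*(-27*z^2 + 342*z + 117) - 3*z^3 + 35*z^2 + 51*z + 13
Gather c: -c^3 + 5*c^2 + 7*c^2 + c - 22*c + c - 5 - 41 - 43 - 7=-c^3 + 12*c^2 - 20*c - 96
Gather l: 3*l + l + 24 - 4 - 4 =4*l + 16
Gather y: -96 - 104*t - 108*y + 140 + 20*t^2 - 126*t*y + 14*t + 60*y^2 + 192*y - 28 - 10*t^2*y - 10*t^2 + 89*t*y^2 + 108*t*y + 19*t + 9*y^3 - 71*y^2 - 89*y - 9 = 10*t^2 - 71*t + 9*y^3 + y^2*(89*t - 11) + y*(-10*t^2 - 18*t - 5) + 7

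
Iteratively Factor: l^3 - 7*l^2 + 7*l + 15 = (l - 3)*(l^2 - 4*l - 5) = (l - 5)*(l - 3)*(l + 1)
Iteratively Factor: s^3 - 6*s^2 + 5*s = (s - 5)*(s^2 - s) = s*(s - 5)*(s - 1)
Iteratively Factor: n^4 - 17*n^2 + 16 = (n + 4)*(n^3 - 4*n^2 - n + 4) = (n - 4)*(n + 4)*(n^2 - 1) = (n - 4)*(n - 1)*(n + 4)*(n + 1)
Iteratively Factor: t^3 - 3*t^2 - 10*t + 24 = (t - 4)*(t^2 + t - 6) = (t - 4)*(t + 3)*(t - 2)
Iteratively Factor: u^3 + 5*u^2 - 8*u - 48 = (u - 3)*(u^2 + 8*u + 16) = (u - 3)*(u + 4)*(u + 4)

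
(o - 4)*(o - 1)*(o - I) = o^3 - 5*o^2 - I*o^2 + 4*o + 5*I*o - 4*I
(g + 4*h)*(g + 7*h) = g^2 + 11*g*h + 28*h^2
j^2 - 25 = (j - 5)*(j + 5)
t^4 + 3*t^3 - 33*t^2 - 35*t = t*(t - 5)*(t + 1)*(t + 7)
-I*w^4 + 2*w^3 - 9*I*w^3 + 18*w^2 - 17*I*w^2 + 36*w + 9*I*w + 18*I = (w + 3)*(w + 6)*(w + I)*(-I*w + 1)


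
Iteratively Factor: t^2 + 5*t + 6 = (t + 3)*(t + 2)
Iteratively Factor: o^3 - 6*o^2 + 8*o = (o)*(o^2 - 6*o + 8) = o*(o - 2)*(o - 4)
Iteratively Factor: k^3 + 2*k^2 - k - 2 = (k - 1)*(k^2 + 3*k + 2) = (k - 1)*(k + 2)*(k + 1)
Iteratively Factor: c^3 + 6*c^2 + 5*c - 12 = (c + 3)*(c^2 + 3*c - 4) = (c + 3)*(c + 4)*(c - 1)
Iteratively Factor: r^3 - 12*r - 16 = (r - 4)*(r^2 + 4*r + 4) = (r - 4)*(r + 2)*(r + 2)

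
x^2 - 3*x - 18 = (x - 6)*(x + 3)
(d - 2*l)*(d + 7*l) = d^2 + 5*d*l - 14*l^2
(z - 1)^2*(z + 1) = z^3 - z^2 - z + 1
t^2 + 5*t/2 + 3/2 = (t + 1)*(t + 3/2)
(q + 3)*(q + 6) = q^2 + 9*q + 18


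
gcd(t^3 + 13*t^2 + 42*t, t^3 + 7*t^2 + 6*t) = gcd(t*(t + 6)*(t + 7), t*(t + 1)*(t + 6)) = t^2 + 6*t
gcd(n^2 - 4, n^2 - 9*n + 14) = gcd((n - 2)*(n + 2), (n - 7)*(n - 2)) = n - 2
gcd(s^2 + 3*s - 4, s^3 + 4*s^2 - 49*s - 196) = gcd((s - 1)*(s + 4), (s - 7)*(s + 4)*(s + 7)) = s + 4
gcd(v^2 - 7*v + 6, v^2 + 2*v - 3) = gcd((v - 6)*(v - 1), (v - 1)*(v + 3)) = v - 1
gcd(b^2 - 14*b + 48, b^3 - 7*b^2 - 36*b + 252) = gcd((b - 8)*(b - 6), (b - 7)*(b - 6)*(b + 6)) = b - 6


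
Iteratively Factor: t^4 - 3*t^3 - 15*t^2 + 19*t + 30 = (t + 1)*(t^3 - 4*t^2 - 11*t + 30) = (t + 1)*(t + 3)*(t^2 - 7*t + 10) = (t - 5)*(t + 1)*(t + 3)*(t - 2)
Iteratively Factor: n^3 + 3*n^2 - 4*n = (n - 1)*(n^2 + 4*n) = (n - 1)*(n + 4)*(n)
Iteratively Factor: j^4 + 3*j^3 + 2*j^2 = (j)*(j^3 + 3*j^2 + 2*j) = j*(j + 1)*(j^2 + 2*j) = j*(j + 1)*(j + 2)*(j)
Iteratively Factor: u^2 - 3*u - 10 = (u - 5)*(u + 2)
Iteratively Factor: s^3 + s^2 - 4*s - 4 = (s - 2)*(s^2 + 3*s + 2) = (s - 2)*(s + 1)*(s + 2)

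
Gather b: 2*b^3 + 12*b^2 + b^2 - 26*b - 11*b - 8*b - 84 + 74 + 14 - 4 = 2*b^3 + 13*b^2 - 45*b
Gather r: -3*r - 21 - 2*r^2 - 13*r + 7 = -2*r^2 - 16*r - 14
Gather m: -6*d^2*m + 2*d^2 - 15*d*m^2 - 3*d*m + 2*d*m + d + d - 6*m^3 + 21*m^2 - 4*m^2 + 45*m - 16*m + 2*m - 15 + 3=2*d^2 + 2*d - 6*m^3 + m^2*(17 - 15*d) + m*(-6*d^2 - d + 31) - 12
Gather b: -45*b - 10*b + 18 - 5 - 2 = 11 - 55*b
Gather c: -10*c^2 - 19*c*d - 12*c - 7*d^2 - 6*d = -10*c^2 + c*(-19*d - 12) - 7*d^2 - 6*d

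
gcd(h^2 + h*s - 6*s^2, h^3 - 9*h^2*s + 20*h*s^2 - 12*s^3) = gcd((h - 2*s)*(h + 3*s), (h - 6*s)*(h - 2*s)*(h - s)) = -h + 2*s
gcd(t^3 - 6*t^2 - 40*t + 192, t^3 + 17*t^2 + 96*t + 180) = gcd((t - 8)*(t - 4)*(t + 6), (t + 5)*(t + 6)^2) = t + 6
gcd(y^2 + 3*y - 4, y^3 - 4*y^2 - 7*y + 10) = y - 1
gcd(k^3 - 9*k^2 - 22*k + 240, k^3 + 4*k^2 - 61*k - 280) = k^2 - 3*k - 40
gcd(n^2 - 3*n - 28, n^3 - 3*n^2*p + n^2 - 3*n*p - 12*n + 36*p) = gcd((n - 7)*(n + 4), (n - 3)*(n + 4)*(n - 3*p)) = n + 4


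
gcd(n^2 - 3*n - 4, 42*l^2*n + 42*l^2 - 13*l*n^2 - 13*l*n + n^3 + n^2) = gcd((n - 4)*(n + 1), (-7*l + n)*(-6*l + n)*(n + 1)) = n + 1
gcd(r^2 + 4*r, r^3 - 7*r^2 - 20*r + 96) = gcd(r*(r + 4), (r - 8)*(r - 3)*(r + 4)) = r + 4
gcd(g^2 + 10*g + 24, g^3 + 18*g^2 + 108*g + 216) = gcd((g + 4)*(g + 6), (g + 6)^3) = g + 6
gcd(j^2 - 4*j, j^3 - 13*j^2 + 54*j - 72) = j - 4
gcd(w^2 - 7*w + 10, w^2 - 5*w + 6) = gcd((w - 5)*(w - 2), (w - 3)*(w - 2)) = w - 2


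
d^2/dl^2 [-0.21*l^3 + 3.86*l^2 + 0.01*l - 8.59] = 7.72 - 1.26*l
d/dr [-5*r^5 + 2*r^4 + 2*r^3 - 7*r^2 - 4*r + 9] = -25*r^4 + 8*r^3 + 6*r^2 - 14*r - 4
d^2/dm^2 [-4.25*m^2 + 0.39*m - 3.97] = -8.50000000000000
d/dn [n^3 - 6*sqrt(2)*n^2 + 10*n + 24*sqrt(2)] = 3*n^2 - 12*sqrt(2)*n + 10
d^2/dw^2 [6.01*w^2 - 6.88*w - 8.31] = 12.0200000000000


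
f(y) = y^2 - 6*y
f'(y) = 2*y - 6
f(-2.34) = 19.52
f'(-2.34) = -10.68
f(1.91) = -7.81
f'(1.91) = -2.18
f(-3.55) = 33.90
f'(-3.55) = -13.10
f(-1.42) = 10.54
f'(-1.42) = -8.84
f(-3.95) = 39.30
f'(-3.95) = -13.90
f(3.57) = -8.68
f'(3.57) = 1.14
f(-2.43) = 20.48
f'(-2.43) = -10.86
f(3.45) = -8.80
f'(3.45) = 0.90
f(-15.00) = 315.00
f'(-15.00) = -36.00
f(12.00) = 72.00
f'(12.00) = 18.00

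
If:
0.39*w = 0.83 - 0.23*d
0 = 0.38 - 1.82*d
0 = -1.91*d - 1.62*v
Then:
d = 0.21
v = -0.25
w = 2.01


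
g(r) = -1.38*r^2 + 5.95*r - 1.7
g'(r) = 5.95 - 2.76*r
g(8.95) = -58.99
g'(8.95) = -18.75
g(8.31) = -47.55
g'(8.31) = -16.99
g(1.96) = 4.66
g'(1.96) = 0.54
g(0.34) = 0.16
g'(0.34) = 5.01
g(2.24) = 4.70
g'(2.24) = -0.23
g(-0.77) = -7.10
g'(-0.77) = 8.08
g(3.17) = 3.29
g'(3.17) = -2.80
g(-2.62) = -26.76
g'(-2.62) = 13.18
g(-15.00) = -401.45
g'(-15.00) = 47.35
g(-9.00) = -167.03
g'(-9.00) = 30.79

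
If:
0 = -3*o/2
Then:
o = 0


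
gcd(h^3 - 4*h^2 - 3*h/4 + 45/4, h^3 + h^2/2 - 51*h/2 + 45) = h^2 - 11*h/2 + 15/2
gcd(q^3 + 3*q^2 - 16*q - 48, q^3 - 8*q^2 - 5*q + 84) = q^2 - q - 12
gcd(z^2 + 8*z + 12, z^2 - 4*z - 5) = 1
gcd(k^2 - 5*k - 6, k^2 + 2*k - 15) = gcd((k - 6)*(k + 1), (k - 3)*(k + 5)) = 1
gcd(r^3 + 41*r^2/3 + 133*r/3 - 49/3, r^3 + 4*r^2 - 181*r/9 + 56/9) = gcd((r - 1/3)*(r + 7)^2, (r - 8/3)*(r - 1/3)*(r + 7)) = r^2 + 20*r/3 - 7/3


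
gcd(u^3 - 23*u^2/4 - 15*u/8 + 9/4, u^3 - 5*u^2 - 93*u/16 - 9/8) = u^2 - 21*u/4 - 9/2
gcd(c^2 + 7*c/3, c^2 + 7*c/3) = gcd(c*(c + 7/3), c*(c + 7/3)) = c^2 + 7*c/3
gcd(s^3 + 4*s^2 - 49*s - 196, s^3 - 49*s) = s^2 - 49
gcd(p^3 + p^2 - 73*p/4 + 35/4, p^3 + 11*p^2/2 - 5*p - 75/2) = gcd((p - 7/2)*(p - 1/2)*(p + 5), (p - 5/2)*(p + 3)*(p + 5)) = p + 5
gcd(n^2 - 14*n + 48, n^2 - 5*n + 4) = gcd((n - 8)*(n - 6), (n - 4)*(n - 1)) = 1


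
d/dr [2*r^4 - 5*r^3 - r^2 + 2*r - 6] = 8*r^3 - 15*r^2 - 2*r + 2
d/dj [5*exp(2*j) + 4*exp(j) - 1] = (10*exp(j) + 4)*exp(j)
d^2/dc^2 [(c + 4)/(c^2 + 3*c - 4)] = 2/(c^3 - 3*c^2 + 3*c - 1)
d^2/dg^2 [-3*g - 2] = 0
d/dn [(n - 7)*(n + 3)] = 2*n - 4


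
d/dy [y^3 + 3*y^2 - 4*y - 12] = 3*y^2 + 6*y - 4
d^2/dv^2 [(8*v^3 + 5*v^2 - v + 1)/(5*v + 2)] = 2*(200*v^3 + 240*v^2 + 96*v + 55)/(125*v^3 + 150*v^2 + 60*v + 8)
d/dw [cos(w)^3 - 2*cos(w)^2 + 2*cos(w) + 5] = (-3*cos(w)^2 + 4*cos(w) - 2)*sin(w)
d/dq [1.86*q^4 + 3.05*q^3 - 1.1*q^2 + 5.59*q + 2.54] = 7.44*q^3 + 9.15*q^2 - 2.2*q + 5.59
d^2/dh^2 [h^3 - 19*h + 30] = 6*h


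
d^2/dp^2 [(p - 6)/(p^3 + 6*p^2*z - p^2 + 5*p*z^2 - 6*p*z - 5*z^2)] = 2*((p - 6)*(3*p^2 + 12*p*z - 2*p + 5*z^2 - 6*z)^2 + (-3*p^2 - 12*p*z + 2*p - 5*z^2 + 6*z - (p - 6)*(3*p + 6*z - 1))*(p^3 + 6*p^2*z - p^2 + 5*p*z^2 - 6*p*z - 5*z^2))/(p^3 + 6*p^2*z - p^2 + 5*p*z^2 - 6*p*z - 5*z^2)^3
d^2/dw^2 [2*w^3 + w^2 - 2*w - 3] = 12*w + 2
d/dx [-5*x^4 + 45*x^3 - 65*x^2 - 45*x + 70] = -20*x^3 + 135*x^2 - 130*x - 45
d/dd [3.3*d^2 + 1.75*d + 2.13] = 6.6*d + 1.75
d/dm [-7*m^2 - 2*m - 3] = -14*m - 2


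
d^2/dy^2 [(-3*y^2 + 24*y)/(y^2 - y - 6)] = 6*(7*y^3 - 18*y^2 + 144*y - 84)/(y^6 - 3*y^5 - 15*y^4 + 35*y^3 + 90*y^2 - 108*y - 216)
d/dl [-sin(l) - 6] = -cos(l)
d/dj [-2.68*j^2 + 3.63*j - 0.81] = 3.63 - 5.36*j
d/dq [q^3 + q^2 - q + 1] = 3*q^2 + 2*q - 1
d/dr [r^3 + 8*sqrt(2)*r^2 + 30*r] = 3*r^2 + 16*sqrt(2)*r + 30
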